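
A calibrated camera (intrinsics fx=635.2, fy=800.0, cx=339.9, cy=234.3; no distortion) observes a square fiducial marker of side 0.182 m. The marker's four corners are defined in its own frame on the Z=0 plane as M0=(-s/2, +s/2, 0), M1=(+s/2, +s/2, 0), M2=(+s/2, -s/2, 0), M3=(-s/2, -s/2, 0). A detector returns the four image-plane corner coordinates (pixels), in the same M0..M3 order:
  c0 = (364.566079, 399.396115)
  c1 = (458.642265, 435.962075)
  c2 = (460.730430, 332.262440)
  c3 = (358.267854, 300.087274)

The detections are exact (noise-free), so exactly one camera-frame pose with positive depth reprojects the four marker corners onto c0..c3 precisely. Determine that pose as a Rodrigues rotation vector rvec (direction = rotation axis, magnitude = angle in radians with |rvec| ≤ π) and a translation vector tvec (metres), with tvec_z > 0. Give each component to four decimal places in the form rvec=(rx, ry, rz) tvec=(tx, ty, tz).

rvec=(0.5597, 0.4984, 0.0590) tvec=(0.1187, 0.1836, 1.0943)

Intrinsics K: fx=635.2, fy=800.0, cx=339.9, cy=234.3
Marker side s = 0.182 m; corners in marker frame (Z=0):
  M0 = (-0.0910, +0.0910, 0)
  M1 = (+0.0910, +0.0910, 0)
  M2 = (+0.0910, -0.0910, 0)
  M3 = (-0.0910, -0.0910, 0)
Detected image corners:
  c0 = (364.566079, 399.396115) px
  c1 = (458.642265, 435.962075) px
  c2 = (460.730430, 332.262440) px
  c3 = (358.267854, 300.087274) px
Planar DLT: solve 8×8 A·h = b for H (H[2,2]=1):
  H  [+374.98641 +208.42543 +408.81179]
  H  [+42.84071 +732.47023 +368.50757]
  H  [-0.39935 +0.47746 +1.00000]
B = K⁻¹H; ‖b₁‖=0.913802, ‖b₂‖=0.913802; λ = 2/(‖b₁‖+‖b₂‖) = 1.094329, sign → tz>0 ⇒ λ=+1.094329
r₁ = λ·B[:,0] = (+0.87988,+0.18659,-0.43702); r₂ = λ·B[:,1] = (+0.07948,+0.84893,+0.52250)
r₃ = r₁×r₂ = (+0.46849,-0.49447,+0.73213); SVD([r₁ r₂ r₃]) → R = UVᵀ:
  R  [+0.87988 +0.07948 +0.46849]
  R  [+0.18659 +0.84893 -0.49447]
  R  [-0.43702 +0.52250 +0.73213]
t = (+0.11872, +0.18358, +1.09433) m
tr R = 2.460936; θ = arccos((tr R − 1)/2) = 0.751789 rad = 43.074°
axis k = ((R−Rᵀ)₃₂, (R−Rᵀ)₁₃, (R−Rᵀ)₂₁) / (2 sinθ) = (+0.744547, +0.662948, +0.078418)
rvec = θ·k = (+0.559743, +0.498397, +0.058953)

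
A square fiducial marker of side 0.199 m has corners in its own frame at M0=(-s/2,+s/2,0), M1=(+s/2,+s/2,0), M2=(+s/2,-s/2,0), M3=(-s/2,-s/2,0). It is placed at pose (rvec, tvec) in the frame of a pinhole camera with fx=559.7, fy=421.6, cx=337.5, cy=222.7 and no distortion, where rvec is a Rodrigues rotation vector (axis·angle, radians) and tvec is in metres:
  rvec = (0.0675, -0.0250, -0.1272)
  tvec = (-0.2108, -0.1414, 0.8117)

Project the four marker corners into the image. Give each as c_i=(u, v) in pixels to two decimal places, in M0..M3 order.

c0=(133.95, 207.09) c1=(269.56, 194.12) c2=(251.03, 90.74) c3=(113.01, 103.40)

Intrinsics K: fx=559.7, fy=421.6, cx=337.5, cy=222.7
Marker side s = 0.199 m; corners in marker frame (Z=0):
  M0 = (-0.0995, +0.0995, 0)
  M1 = (+0.0995, +0.0995, 0)
  M2 = (+0.0995, -0.0995, 0)
  M3 = (-0.0995, -0.0995, 0)
rvec = (0.0675, -0.0250, -0.1272), |rvec| = θ = 0.14615 rad = 8.374°
Rodrigues: sinθ=0.14563, 1−cosθ=0.01066; R = I + sinθ·[k]× + (1−cosθ)·[k]×²:
    [+0.99161 +0.12591 -0.02920]
    [-0.12759 +0.98965 -0.06567]
    [+0.02063 +0.06885 +0.99741]
t = (-0.2108, -0.1414, 0.8117) m
M0: Pc = R·M0+t = (-0.29694, -0.03023, +0.81650); u = 559.7·(-0.29694)/0.81650 + 337.5 = 133.9525, v = 421.6·(-0.03023)/0.81650 + 222.7 = 207.0883
M1: Pc = R·M1+t = (-0.09961, -0.05562, +0.82060); u = 559.7·(-0.09961)/0.82060 + 337.5 = 269.5621, v = 421.6·(-0.05562)/0.82060 + 222.7 = 194.1216
M2: Pc = R·M2+t = (-0.12466, -0.25257, +0.80690); u = 559.7·(-0.12466)/0.80690 + 337.5 = 251.0293, v = 421.6·(-0.25257)/0.80690 + 222.7 = 90.7365
M3: Pc = R·M3+t = (-0.32199, -0.22718, +0.80280); u = 559.7·(-0.32199)/0.80280 + 337.5 = 113.0106, v = 421.6·(-0.22718)/0.80280 + 222.7 = 103.3959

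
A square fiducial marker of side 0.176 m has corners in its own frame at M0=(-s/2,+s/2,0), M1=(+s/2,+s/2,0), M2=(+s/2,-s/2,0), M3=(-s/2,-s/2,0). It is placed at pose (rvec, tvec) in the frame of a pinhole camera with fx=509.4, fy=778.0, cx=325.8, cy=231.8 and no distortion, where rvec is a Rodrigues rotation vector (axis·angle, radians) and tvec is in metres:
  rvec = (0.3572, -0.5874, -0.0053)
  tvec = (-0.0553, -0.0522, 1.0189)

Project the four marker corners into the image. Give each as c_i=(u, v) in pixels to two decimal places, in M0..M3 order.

Intrinsics K: fx=509.4, fy=778.0, cx=325.8, cy=231.8
Marker side s = 0.176 m; corners in marker frame (Z=0):
  M0 = (-0.0880, +0.0880, 0)
  M1 = (+0.0880, +0.0880, 0)
  M2 = (+0.0880, -0.0880, 0)
  M3 = (-0.0880, -0.0880, 0)
rvec = (0.3572, -0.5874, -0.0053), |rvec| = θ = 0.68750 rad = 39.391°
Rodrigues: sinθ=0.63461, 1−cosθ=0.22717; R = I + sinθ·[k]× + (1−cosθ)·[k]×²:
    [+0.83416 -0.09595 -0.54312]
    [-0.10573 +0.93866 -0.32822]
    [+0.54130 +0.33121 +0.77285]
t = (-0.0553, -0.0522, 1.0189) m
M0: Pc = R·M0+t = (-0.13715, +0.03971, +1.00041); u = 509.4·(-0.13715)/1.00041 + 325.8 = 255.9650, v = 778.0·(+0.03971)/1.00041 + 231.8 = 262.6793
M1: Pc = R·M1+t = (+0.00966, +0.02110, +1.09568); u = 509.4·(+0.00966)/1.09568 + 325.8 = 330.2921, v = 778.0·(+0.02110)/1.09568 + 231.8 = 246.7807
M2: Pc = R·M2+t = (+0.02655, -0.14411, +1.03739); u = 509.4·(+0.02655)/1.03739 + 325.8 = 338.8368, v = 778.0·(-0.14411)/1.03739 + 231.8 = 123.7253
M3: Pc = R·M3+t = (-0.12026, -0.12550, +0.94212); u = 509.4·(-0.12026)/0.94212 + 325.8 = 260.7747, v = 778.0·(-0.12550)/0.94212 + 231.8 = 128.1641

c0=(255.96, 262.68) c1=(330.29, 246.78) c2=(338.84, 123.73) c3=(260.77, 128.16)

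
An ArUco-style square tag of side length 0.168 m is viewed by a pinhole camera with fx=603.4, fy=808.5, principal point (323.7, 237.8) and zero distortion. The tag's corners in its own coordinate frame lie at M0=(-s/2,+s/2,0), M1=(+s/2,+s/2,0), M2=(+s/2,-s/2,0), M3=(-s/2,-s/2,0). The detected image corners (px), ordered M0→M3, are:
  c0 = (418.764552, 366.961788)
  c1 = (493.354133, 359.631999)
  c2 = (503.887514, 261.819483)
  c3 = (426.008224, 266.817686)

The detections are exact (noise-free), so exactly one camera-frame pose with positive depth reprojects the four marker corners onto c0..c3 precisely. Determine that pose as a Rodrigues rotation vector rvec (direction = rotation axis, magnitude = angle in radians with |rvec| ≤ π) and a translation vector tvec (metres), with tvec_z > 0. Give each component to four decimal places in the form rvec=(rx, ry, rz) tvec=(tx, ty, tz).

rvec=(0.3517, -0.2019, -0.0034) tvec=(0.2830, 0.1187, 1.2446)

Intrinsics K: fx=603.4, fy=808.5, cx=323.7, cy=237.8
Marker side s = 0.168 m; corners in marker frame (Z=0):
  M0 = (-0.0840, +0.0840, 0)
  M1 = (+0.0840, +0.0840, 0)
  M2 = (+0.0840, -0.0840, 0)
  M3 = (-0.0840, -0.0840, 0)
Detected image corners:
  c0 = (418.764552, 366.961788) px
  c1 = (493.354133, 359.631999) px
  c2 = (503.887514, 261.819483) px
  c3 = (426.008224, 266.817686) px
Planar DLT: solve 8×8 A·h = b for H (H[2,2]=1):
  H  [+526.01323 +73.69661 +460.90470]
  H  [+12.52877 +675.42703 +314.91106]
  H  [+0.15736 +0.27521 +1.00000]
B = K⁻¹H; ‖b₁‖=0.803494, ‖b₂‖=0.803494; λ = 2/(‖b₁‖+‖b₂‖) = 1.244564, sign → tz>0 ⇒ λ=+1.244564
r₁ = λ·B[:,0] = (+0.97989,-0.03832,+0.19584); r₂ = λ·B[:,1] = (-0.03174,+0.93898,+0.34251)
r₃ = r₁×r₂ = (-0.19701,-0.34184,+0.91888); SVD([r₁ r₂ r₃]) → R = UVᵀ:
  R  [+0.97989 -0.03174 -0.19701]
  R  [-0.03832 +0.93898 -0.34184]
  R  [+0.19584 +0.34251 +0.91888]
t = (+0.28300, +0.11870, +1.24456) m
tr R = 2.837739; θ = arccos((tr R − 1)/2) = 0.405591 rad = 23.239°
axis k = ((R−Rᵀ)₃₂, (R−Rᵀ)₁₃, (R−Rᵀ)₂₁) / (2 sinθ) = (+0.867232, -0.497835, -0.008334)
rvec = θ·k = (+0.351741, -0.201917, -0.003380)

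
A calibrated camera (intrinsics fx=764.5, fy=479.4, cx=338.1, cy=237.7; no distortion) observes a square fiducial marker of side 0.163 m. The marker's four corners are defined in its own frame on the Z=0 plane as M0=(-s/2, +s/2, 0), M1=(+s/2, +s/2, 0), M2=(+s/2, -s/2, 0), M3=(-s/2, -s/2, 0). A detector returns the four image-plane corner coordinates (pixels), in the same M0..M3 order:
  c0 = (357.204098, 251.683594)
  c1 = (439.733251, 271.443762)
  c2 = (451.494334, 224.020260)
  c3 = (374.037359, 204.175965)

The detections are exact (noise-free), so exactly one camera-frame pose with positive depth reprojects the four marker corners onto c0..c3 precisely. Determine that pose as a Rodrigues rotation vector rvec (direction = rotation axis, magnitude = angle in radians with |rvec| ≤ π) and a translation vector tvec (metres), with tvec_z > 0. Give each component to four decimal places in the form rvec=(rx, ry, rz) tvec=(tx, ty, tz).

Intrinsics K: fx=764.5, fy=479.4, cx=338.1, cy=237.7
Marker side s = 0.163 m; corners in marker frame (Z=0):
  M0 = (-0.0815, +0.0815, 0)
  M1 = (+0.0815, +0.0815, 0)
  M2 = (+0.0815, -0.0815, 0)
  M3 = (-0.0815, -0.0815, 0)
Detected image corners:
  c0 = (357.204098, 251.683594) px
  c1 = (439.733251, 271.443762) px
  c2 = (451.494334, 224.020260) px
  c3 = (374.037359, 204.175965) px
Planar DLT: solve 8×8 A·h = b for H (H[2,2]=1):
  H  [+555.66223 -233.61277 +406.35241]
  H  [+159.81939 +205.52909 +237.26422]
  H  [+0.16115 -0.36020 +1.00000]
B = K⁻¹H; ‖b₁‖=0.721097, ‖b₂‖=0.721097; λ = 2/(‖b₁‖+‖b₂‖) = 1.386777, sign → tz>0 ⇒ λ=+1.386777
r₁ = λ·B[:,0] = (+0.90912,+0.35151,+0.22347); r₂ = λ·B[:,1] = (-0.20285,+0.84222,-0.49952)
r₃ = r₁×r₂ = (-0.36380,+0.40879,+0.83698); SVD([r₁ r₂ r₃]) → R = UVᵀ:
  R  [+0.90912 -0.20285 -0.36380]
  R  [+0.35151 +0.84222 +0.40879]
  R  [+0.22347 -0.49952 +0.83698]
t = (+0.12381, -0.00126, +1.38678) m
tr R = 2.588319; θ = arccos((tr R − 1)/2) = 0.653173 rad = 37.424°
axis k = ((R−Rᵀ)₃₂, (R−Rᵀ)₁₃, (R−Rᵀ)₂₁) / (2 sinθ) = (-0.747325, -0.483188, +0.456108)
rvec = θ·k = (-0.488132, -0.315605, +0.297918)

rvec=(-0.4881, -0.3156, 0.2979) tvec=(0.1238, -0.0013, 1.3868)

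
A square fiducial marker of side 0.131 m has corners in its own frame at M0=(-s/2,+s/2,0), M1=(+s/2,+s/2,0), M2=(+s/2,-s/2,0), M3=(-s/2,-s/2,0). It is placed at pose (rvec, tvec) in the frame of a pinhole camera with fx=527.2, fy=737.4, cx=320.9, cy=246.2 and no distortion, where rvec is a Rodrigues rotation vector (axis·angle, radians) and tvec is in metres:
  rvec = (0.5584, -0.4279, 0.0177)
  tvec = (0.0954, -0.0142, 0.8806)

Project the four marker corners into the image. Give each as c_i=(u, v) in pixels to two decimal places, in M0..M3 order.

c0=(336.98, 286.01) c1=(403.09, 273.69) c2=(419.73, 181.74) c3=(349.30, 189.22)

Intrinsics K: fx=527.2, fy=737.4, cx=320.9, cy=246.2
Marker side s = 0.131 m; corners in marker frame (Z=0):
  M0 = (-0.0655, +0.0655, 0)
  M1 = (+0.0655, +0.0655, 0)
  M2 = (+0.0655, -0.0655, 0)
  M3 = (-0.0655, -0.0655, 0)
rvec = (0.5584, -0.4279, 0.0177), |rvec| = θ = 0.70372 rad = 40.320°
Rodrigues: sinθ=0.64706, 1−cosθ=0.23756; R = I + sinθ·[k]× + (1−cosθ)·[k]×²:
    [+0.91202 -0.13089 -0.38871]
    [-0.09835 +0.85027 -0.51707]
    [+0.39819 +0.50981 +0.76259]
t = (0.0954, -0.0142, 0.8806) m
M0: Pc = R·M0+t = (+0.02709, +0.04793, +0.88791); u = 527.2·(+0.02709)/0.88791 + 320.9 = 336.9844, v = 737.4·(+0.04793)/0.88791 + 246.2 = 286.0091
M1: Pc = R·M1+t = (+0.14656, +0.03505, +0.94007); u = 527.2·(+0.14656)/0.94007 + 320.9 = 403.0939, v = 737.4·(+0.03505)/0.94007 + 246.2 = 273.6945
M2: Pc = R·M2+t = (+0.16371, -0.07633, +0.87329); u = 527.2·(+0.16371)/0.87329 + 320.9 = 419.7313, v = 737.4·(-0.07633)/0.87329 + 246.2 = 181.7436
M3: Pc = R·M3+t = (+0.04424, -0.06345, +0.82113); u = 527.2·(+0.04424)/0.82113 + 320.9 = 349.3018, v = 737.4·(-0.06345)/0.82113 + 246.2 = 189.2185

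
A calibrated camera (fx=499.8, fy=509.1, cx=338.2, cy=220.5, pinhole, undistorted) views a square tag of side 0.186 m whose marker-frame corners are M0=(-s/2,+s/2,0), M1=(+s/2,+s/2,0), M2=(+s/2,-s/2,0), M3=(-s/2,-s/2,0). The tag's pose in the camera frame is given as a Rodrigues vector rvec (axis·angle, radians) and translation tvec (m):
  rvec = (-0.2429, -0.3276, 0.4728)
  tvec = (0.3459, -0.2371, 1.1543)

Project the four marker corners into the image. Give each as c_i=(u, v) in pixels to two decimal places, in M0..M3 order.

Intrinsics K: fx=499.8, fy=509.1, cx=338.2, cy=220.5
Marker side s = 0.186 m; corners in marker frame (Z=0):
  M0 = (-0.0930, +0.0930, 0)
  M1 = (+0.0930, +0.0930, 0)
  M2 = (+0.0930, -0.0930, 0)
  M3 = (-0.0930, -0.0930, 0)
rvec = (-0.2429, -0.3276, 0.4728), |rvec| = θ = 0.62439 rad = 35.775°
Rodrigues: sinθ=0.58460, 1−cosθ=0.18868; R = I + sinθ·[k]× + (1−cosθ)·[k]×²:
    [+0.83987 -0.40416 -0.36230]
    [+0.48118 +0.86326 +0.15246]
    [+0.25114 -0.30238 +0.91951]
t = (0.3459, -0.2371, 1.1543) m
M0: Pc = R·M0+t = (+0.23020, -0.20157, +1.10282); u = 499.8·(+0.23020)/1.10282 + 338.2 = 442.5290, v = 509.1·(-0.20157)/1.10282 + 220.5 = 127.4499
M1: Pc = R·M1+t = (+0.38642, -0.11207, +1.14953); u = 499.8·(+0.38642)/1.14953 + 338.2 = 506.2100, v = 509.1·(-0.11207)/1.14953 + 220.5 = 170.8685
M2: Pc = R·M2+t = (+0.46160, -0.27263, +1.20578); u = 499.8·(+0.46160)/1.20578 + 338.2 = 529.5332, v = 509.1·(-0.27263)/1.20578 + 220.5 = 105.3896
M3: Pc = R·M3+t = (+0.30538, -0.36213, +1.15907); u = 499.8·(+0.30538)/1.15907 + 338.2 = 469.8822, v = 509.1·(-0.36213)/1.15907 + 220.5 = 61.4390

c0=(442.53, 127.45) c1=(506.21, 170.87) c2=(529.53, 105.39) c3=(469.88, 61.44)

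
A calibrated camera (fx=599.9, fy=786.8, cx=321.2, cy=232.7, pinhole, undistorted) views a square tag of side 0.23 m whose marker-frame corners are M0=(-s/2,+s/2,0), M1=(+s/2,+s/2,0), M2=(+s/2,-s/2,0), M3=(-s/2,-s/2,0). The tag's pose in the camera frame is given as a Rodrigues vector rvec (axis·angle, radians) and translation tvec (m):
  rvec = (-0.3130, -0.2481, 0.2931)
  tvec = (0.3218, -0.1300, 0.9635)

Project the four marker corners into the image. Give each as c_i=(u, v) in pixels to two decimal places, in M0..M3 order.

c0=(445.57, 178.59) c1=(574.90, 242.14) c2=(588.52, 80.68) c3=(470.01, 14.82)

Intrinsics K: fx=599.9, fy=786.8, cx=321.2, cy=232.7
Marker side s = 0.23 m; corners in marker frame (Z=0):
  M0 = (-0.1150, +0.1150, 0)
  M1 = (+0.1150, +0.1150, 0)
  M2 = (+0.1150, -0.1150, 0)
  M3 = (-0.1150, -0.1150, 0)
rvec = (-0.3130, -0.2481, 0.2931), |rvec| = θ = 0.49541 rad = 28.385°
Rodrigues: sinθ=0.47539, 1−cosθ=0.12023; R = I + sinθ·[k]× + (1−cosθ)·[k]×²:
    [+0.92777 -0.24322 -0.28301]
    [+0.31930 +0.90993 +0.26473]
    [+0.19314 -0.33597 +0.92186]
t = (0.3218, -0.1300, 0.9635) m
M0: Pc = R·M0+t = (+0.18714, -0.06208, +0.90265); u = 599.9·(+0.18714)/0.90265 + 321.2 = 445.5707, v = 786.8·(-0.06208)/0.90265 + 232.7 = 178.5899
M1: Pc = R·M1+t = (+0.40052, +0.01136, +0.94707); u = 599.9·(+0.40052)/0.94707 + 321.2 = 574.9013, v = 786.8·(+0.01136)/0.94707 + 232.7 = 242.1382
M2: Pc = R·M2+t = (+0.45646, -0.19792, +1.02435); u = 599.9·(+0.45646)/1.02435 + 321.2 = 588.5234, v = 786.8·(-0.19792)/1.02435 + 232.7 = 80.6761
M3: Pc = R·M3+t = (+0.24308, -0.27136, +0.97993); u = 599.9·(+0.24308)/0.97993 + 321.2 = 470.0090, v = 786.8·(-0.27136)/0.97993 + 232.7 = 14.8197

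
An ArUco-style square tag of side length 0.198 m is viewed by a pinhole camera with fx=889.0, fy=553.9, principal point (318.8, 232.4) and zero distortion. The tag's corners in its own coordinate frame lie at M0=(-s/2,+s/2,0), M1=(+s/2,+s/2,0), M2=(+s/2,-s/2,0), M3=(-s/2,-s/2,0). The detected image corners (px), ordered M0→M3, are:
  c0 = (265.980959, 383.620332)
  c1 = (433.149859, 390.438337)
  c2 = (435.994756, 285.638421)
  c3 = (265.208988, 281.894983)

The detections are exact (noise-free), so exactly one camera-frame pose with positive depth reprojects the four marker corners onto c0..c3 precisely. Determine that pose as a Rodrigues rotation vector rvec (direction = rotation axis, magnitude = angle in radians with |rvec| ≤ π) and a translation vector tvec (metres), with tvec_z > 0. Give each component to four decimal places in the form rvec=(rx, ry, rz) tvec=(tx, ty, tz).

rvec=(0.1106, 0.1628, 0.0111) tvec=(0.0349, 0.1932, 1.0339)

Intrinsics K: fx=889.0, fy=553.9, cx=318.8, cy=232.4
Marker side s = 0.198 m; corners in marker frame (Z=0):
  M0 = (-0.0990, +0.0990, 0)
  M1 = (+0.0990, +0.0990, 0)
  M2 = (+0.0990, -0.0990, 0)
  M3 = (-0.0990, -0.0990, 0)
Detected image corners:
  c0 = (265.980959, 383.620332) px
  c1 = (433.149859, 390.438337) px
  c2 = (435.994756, 285.638421) px
  c3 = (265.208988, 281.894983) px
Planar DLT: solve 8×8 A·h = b for H (H[2,2]=1):
  H  [+798.76193 +32.41680 +348.77452]
  H  [-25.52057 +557.34566 +335.90496]
  H  [-0.15585 +0.10715 +1.00000]
B = K⁻¹H; ‖b₁‖=0.967220, ‖b₂‖=0.967220; λ = 2/(‖b₁‖+‖b₂‖) = 1.033891, sign → tz>0 ⇒ λ=+1.033891
r₁ = λ·B[:,0] = (+0.98673,+0.01997,-0.16114); r₂ = λ·B[:,1] = (-0.00203,+0.99384,+0.11078)
r₃ = r₁×r₂ = (+0.16236,-0.10898,+0.98070); SVD([r₁ r₂ r₃]) → R = UVᵀ:
  R  [+0.98673 -0.00203 +0.16236]
  R  [+0.01997 +0.99384 -0.10898]
  R  [-0.16114 +0.11078 +0.98070]
t = (+0.03486, +0.19320, +1.03389) m
tr R = 2.961268; θ = arccos((tr R − 1)/2) = 0.197123 rad = 11.294°
axis k = ((R−Rᵀ)₃₂, (R−Rᵀ)₁₃, (R−Rᵀ)₂₁) / (2 sinθ) = (+0.561048, +0.825876, +0.056160)
rvec = θ·k = (+0.110595, +0.162799, +0.011070)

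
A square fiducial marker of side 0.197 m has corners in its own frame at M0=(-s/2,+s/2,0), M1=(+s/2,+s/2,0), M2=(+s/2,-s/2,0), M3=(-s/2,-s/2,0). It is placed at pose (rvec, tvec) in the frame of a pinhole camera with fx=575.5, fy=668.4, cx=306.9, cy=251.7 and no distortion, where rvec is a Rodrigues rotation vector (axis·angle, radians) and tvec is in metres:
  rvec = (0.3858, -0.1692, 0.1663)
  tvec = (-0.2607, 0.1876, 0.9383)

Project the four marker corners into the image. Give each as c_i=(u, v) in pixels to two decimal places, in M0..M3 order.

c0=(80.51, 437.20) c1=(200.30, 447.08) c2=(215.82, 331.66) c3=(87.12, 315.97)

Intrinsics K: fx=575.5, fy=668.4, cx=306.9, cy=251.7
Marker side s = 0.197 m; corners in marker frame (Z=0):
  M0 = (-0.0985, +0.0985, 0)
  M1 = (+0.0985, +0.0985, 0)
  M2 = (+0.0985, -0.0985, 0)
  M3 = (-0.0985, -0.0985, 0)
rvec = (0.3858, -0.1692, 0.1663), |rvec| = θ = 0.45291 rad = 25.950°
Rodrigues: sinθ=0.43758, 1−cosθ=0.10082; R = I + sinθ·[k]× + (1−cosθ)·[k]×²:
    [+0.97234 -0.19276 -0.13194]
    [+0.12859 +0.91325 -0.38658]
    [+0.19501 +0.35891 +0.91277]
t = (-0.2607, 0.1876, 0.9383) m
M0: Pc = R·M0+t = (-0.37546, +0.26489, +0.95444); u = 575.5·(-0.37546)/0.95444 + 306.9 = 80.5085, v = 668.4·(+0.26489)/0.95444 + 251.7 = 437.2025
M1: Pc = R·M1+t = (-0.18391, +0.29022, +0.99286); u = 575.5·(-0.18391)/0.99286 + 306.9 = 200.2979, v = 668.4·(+0.29022)/0.99286 + 251.7 = 447.0784
M2: Pc = R·M2+t = (-0.14594, +0.11031, +0.92216); u = 575.5·(-0.14594)/0.92216 + 306.9 = 215.8226, v = 668.4·(+0.11031)/0.92216 + 251.7 = 331.6559
M3: Pc = R·M3+t = (-0.33749, +0.08498, +0.88374); u = 575.5·(-0.33749)/0.88374 + 306.9 = 87.1239, v = 668.4·(+0.08498)/0.88374 + 251.7 = 315.9724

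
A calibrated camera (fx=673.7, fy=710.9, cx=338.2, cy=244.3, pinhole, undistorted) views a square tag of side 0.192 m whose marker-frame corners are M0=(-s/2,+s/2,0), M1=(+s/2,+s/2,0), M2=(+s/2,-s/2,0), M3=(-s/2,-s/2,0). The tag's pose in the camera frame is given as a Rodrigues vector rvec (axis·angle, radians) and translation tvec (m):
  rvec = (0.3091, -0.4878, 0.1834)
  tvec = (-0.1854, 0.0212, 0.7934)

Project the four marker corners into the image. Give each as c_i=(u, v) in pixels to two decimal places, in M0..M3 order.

Intrinsics K: fx=673.7, fy=710.9, cx=338.2, cy=244.3
Marker side s = 0.192 m; corners in marker frame (Z=0):
  M0 = (-0.0960, +0.0960, 0)
  M1 = (+0.0960, +0.0960, 0)
  M2 = (+0.0960, -0.0960, 0)
  M3 = (-0.0960, -0.0960, 0)
rvec = (0.3091, -0.4878, 0.1834), |rvec| = θ = 0.60591 rad = 34.716°
Rodrigues: sinθ=0.56951, 1−cosθ=0.17802; R = I + sinθ·[k]× + (1−cosθ)·[k]×²:
    [+0.86831 -0.24549 -0.43101]
    [+0.09927 +0.93736 -0.33391]
    [+0.48598 +0.24715 +0.83829]
t = (-0.1854, 0.0212, 0.7934) m
M0: Pc = R·M0+t = (-0.29233, +0.10166, +0.77047); u = 673.7·(-0.29233)/0.77047 + 338.2 = 82.5911, v = 710.9·(+0.10166)/0.77047 + 244.3 = 338.0968
M1: Pc = R·M1+t = (-0.12561, +0.12072, +0.86378); u = 673.7·(-0.12561)/0.86378 + 338.2 = 240.2318, v = 710.9·(+0.12072)/0.86378 + 244.3 = 343.6511
M2: Pc = R·M2+t = (-0.07847, -0.05926, +0.81633); u = 673.7·(-0.07847)/0.81633 + 338.2 = 273.4363, v = 710.9·(-0.05926)/0.81633 + 244.3 = 192.6962
M3: Pc = R·M3+t = (-0.24519, -0.07832, +0.72302); u = 673.7·(-0.24519)/0.72302 + 338.2 = 109.7345, v = 710.9·(-0.07832)/0.72302 + 244.3 = 167.2958

c0=(82.59, 338.10) c1=(240.23, 343.65) c2=(273.44, 192.70) c3=(109.73, 167.30)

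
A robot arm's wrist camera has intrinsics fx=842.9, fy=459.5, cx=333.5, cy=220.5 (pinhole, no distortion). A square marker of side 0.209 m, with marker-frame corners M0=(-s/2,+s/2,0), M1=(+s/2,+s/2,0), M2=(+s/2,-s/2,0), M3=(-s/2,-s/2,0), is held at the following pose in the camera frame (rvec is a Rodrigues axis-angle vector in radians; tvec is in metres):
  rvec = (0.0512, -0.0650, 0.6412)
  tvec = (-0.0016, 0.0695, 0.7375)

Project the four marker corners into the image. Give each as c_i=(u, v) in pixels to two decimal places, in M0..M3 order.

c0=(163.46, 277.50) c1=(355.28, 352.75) c2=(497.57, 250.29) c3=(307.35, 172.19)

Intrinsics K: fx=842.9, fy=459.5, cx=333.5, cy=220.5
Marker side s = 0.209 m; corners in marker frame (Z=0):
  M0 = (-0.1045, +0.1045, 0)
  M1 = (+0.1045, +0.1045, 0)
  M2 = (+0.1045, -0.1045, 0)
  M3 = (-0.1045, -0.1045, 0)
rvec = (0.0512, -0.0650, 0.6412), |rvec| = θ = 0.64652 rad = 37.043°
Rodrigues: sinθ=0.60241, 1−cosθ=0.20181; R = I + sinθ·[k]× + (1−cosθ)·[k]×²:
    [+0.79945 -0.59906 -0.04471]
    [+0.59585 +0.80023 -0.06783]
    [+0.07642 +0.02758 +0.99669]
t = (-0.0016, 0.0695, 0.7375) m
M0: Pc = R·M0+t = (-0.14774, +0.09086, +0.73240); u = 842.9·(-0.14774)/0.73240 + 333.5 = 163.4636, v = 459.5·(+0.09086)/0.73240 + 220.5 = 277.5033
M1: Pc = R·M1+t = (+0.01934, +0.21539, +0.74837); u = 842.9·(+0.01934)/0.74837 + 333.5 = 355.2838, v = 459.5·(+0.21539)/0.74837 + 220.5 = 352.7500
M2: Pc = R·M2+t = (+0.14454, +0.04814, +0.74260); u = 842.9·(+0.14454)/0.74260 + 333.5 = 497.5673, v = 459.5·(+0.04814)/0.74260 + 220.5 = 250.2891
M3: Pc = R·M3+t = (-0.02254, -0.07639, +0.72663); u = 842.9·(-0.02254)/0.72663 + 333.5 = 307.3525, v = 459.5·(-0.07639)/0.72663 + 220.5 = 172.1933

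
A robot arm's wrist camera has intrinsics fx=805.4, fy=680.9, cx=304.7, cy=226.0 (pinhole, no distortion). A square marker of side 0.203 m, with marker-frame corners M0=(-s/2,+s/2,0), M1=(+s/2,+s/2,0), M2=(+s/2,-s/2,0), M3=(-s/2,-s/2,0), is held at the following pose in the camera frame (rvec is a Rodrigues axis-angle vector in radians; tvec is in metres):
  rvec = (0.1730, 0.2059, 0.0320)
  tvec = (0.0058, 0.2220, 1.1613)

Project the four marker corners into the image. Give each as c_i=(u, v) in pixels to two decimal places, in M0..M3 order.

Intrinsics K: fx=805.4, fy=680.9, cx=304.7, cy=226.0
Marker side s = 0.203 m; corners in marker frame (Z=0):
  M0 = (-0.1015, +0.1015, 0)
  M1 = (+0.1015, +0.1015, 0)
  M2 = (+0.1015, -0.1015, 0)
  M3 = (-0.1015, -0.1015, 0)
rvec = (0.1730, 0.2059, 0.0320), |rvec| = θ = 0.27083 rad = 15.517°
Rodrigues: sinθ=0.26753, 1−cosθ=0.03645; R = I + sinθ·[k]× + (1−cosθ)·[k]×²:
    [+0.97842 -0.01391 +0.20614]
    [+0.04931 +0.98462 -0.16762]
    [-0.20064 +0.17417 +0.96406]
t = (0.0058, 0.2220, 1.1613) m
M0: Pc = R·M0+t = (-0.09492, +0.31693, +1.19934); u = 805.4·(-0.09492)/1.19934 + 304.7 = 240.9569, v = 680.9·(+0.31693)/1.19934 + 226.0 = 405.9319
M1: Pc = R·M1+t = (+0.10370, +0.32694, +1.15861); u = 805.4·(+0.10370)/1.15861 + 304.7 = 376.7849, v = 680.9·(+0.32694)/1.15861 + 226.0 = 418.1402
M2: Pc = R·M2+t = (+0.10652, +0.12707, +1.12326); u = 805.4·(+0.10652)/1.12326 + 304.7 = 381.0784, v = 680.9·(+0.12707)/1.12326 + 226.0 = 303.0256
M3: Pc = R·M3+t = (-0.09210, +0.11706, +1.16399); u = 805.4·(-0.09210)/1.16399 + 304.7 = 240.9743, v = 680.9·(+0.11706)/1.16399 + 226.0 = 294.4746

c0=(240.96, 405.93) c1=(376.78, 418.14) c2=(381.08, 303.03) c3=(240.97, 294.47)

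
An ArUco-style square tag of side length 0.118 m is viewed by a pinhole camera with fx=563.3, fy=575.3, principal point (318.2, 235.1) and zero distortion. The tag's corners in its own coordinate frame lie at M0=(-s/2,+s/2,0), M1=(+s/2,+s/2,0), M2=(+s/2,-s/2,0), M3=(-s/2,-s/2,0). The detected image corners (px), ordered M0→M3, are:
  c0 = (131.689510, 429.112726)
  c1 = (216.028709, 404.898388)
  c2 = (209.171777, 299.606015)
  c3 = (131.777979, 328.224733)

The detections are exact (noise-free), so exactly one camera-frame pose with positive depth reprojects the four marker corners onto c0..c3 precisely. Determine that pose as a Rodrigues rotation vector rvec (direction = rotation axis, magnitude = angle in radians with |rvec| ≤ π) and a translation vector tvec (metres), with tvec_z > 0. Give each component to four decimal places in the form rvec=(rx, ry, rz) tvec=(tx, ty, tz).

rvec=(-0.4324, 0.4365, -0.2597) tvec=(-0.1691, 0.1445, 0.6462)

Intrinsics K: fx=563.3, fy=575.3, cx=318.2, cy=235.1
Marker side s = 0.118 m; corners in marker frame (Z=0):
  M0 = (-0.0590, +0.0590, 0)
  M1 = (+0.0590, +0.0590, 0)
  M2 = (+0.0590, -0.0590, 0)
  M3 = (-0.0590, -0.0590, 0)
Detected image corners:
  c0 = (131.689510, 429.112726) px
  c1 = (216.028709, 404.898388) px
  c2 = (209.171777, 299.606015) px
  c3 = (131.777979, 328.224733) px
Planar DLT: solve 8×8 A·h = b for H (H[2,2]=1):
  H  [+590.64044 -93.66500 +170.80182]
  H  [-423.00080 +615.34576 +363.73897]
  H  [-0.54275 -0.70514 +1.00000]
B = K⁻¹H; ‖b₁‖=1.547454, ‖b₂‖=1.547454; λ = 2/(‖b₁‖+‖b₂‖) = 0.646223, sign → tz>0 ⇒ λ=+0.646223
r₁ = λ·B[:,0] = (+0.87572,-0.33182,-0.35074); r₂ = λ·B[:,1] = (+0.14995,+0.87742,-0.45568)
r₃ = r₁×r₂ = (+0.45895,+0.34645,+0.81813); SVD([r₁ r₂ r₃]) → R = UVᵀ:
  R  [+0.87572 +0.14995 +0.45895]
  R  [-0.33182 +0.87742 +0.34645]
  R  [-0.35074 -0.45568 +0.81813]
t = (-0.16910, +0.14450, +0.64622) m
tr R = 2.571268; θ = arccos((tr R − 1)/2) = 0.667076 rad = 38.221°
axis k = ((R−Rᵀ)₃₂, (R−Rᵀ)₁₃, (R−Rᵀ)₂₁) / (2 sinθ) = (-0.648249, +0.654357, -0.389346)
rvec = θ·k = (-0.432431, +0.436506, -0.259723)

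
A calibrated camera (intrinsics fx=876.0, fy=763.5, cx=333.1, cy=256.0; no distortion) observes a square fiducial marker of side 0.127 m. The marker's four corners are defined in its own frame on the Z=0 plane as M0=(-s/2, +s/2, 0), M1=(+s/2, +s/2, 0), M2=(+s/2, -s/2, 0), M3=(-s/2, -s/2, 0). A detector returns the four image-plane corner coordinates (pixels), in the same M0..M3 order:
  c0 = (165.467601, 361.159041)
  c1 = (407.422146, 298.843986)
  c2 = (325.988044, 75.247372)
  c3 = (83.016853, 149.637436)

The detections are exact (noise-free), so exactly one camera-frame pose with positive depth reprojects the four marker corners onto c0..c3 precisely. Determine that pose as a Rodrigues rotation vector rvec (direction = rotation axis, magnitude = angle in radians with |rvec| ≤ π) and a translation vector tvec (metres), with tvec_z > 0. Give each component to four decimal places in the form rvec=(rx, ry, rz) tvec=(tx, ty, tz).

rvec=(0.0944, 0.1528, -0.3052) tvec=(-0.0437, -0.0183, 0.4249)

Intrinsics K: fx=876.0, fy=763.5, cx=333.1, cy=256.0
Marker side s = 0.127 m; corners in marker frame (Z=0):
  M0 = (-0.0635, +0.0635, 0)
  M1 = (+0.0635, +0.0635, 0)
  M2 = (+0.0635, -0.0635, 0)
  M3 = (-0.0635, -0.0635, 0)
Detected image corners:
  c0 = (165.467601, 361.159041) px
  c1 = (407.422146, 298.843986) px
  c2 = (325.988044, 75.247372) px
  c3 = (83.016853, 149.637436) px
Planar DLT: solve 8×8 A·h = b for H (H[2,2]=1):
  H  [+1814.43598 +685.41603 +242.92950]
  H  [-623.04105 +1748.03968 +223.18745]
  H  [-0.38570 +0.16337 +1.00000]
B = K⁻¹H; ‖b₁‖=2.353630, ‖b₂‖=2.353630; λ = 2/(‖b₁‖+‖b₂‖) = 0.424876, sign → tz>0 ⇒ λ=+0.424876
r₁ = λ·B[:,0] = (+0.94235,-0.29177,-0.16387); r₂ = λ·B[:,1] = (+0.30605,+0.94948,+0.06941)
r₃ = r₁×r₂ = (+0.13534,-0.11556,+0.98404); SVD([r₁ r₂ r₃]) → R = UVᵀ:
  R  [+0.94235 +0.30605 +0.13534]
  R  [-0.29177 +0.94948 -0.11556]
  R  [-0.16387 +0.06941 +0.98404]
t = (-0.04373, -0.01826, +0.42488) m
tr R = 2.875867; θ = arccos((tr R − 1)/2) = 0.354174 rad = 20.293°
axis k = ((R−Rᵀ)₃₂, (R−Rᵀ)₁₃, (R−Rᵀ)₂₁) / (2 sinθ) = (+0.266671, +0.431379, -0.861857)
rvec = θ·k = (+0.094448, +0.152783, -0.305247)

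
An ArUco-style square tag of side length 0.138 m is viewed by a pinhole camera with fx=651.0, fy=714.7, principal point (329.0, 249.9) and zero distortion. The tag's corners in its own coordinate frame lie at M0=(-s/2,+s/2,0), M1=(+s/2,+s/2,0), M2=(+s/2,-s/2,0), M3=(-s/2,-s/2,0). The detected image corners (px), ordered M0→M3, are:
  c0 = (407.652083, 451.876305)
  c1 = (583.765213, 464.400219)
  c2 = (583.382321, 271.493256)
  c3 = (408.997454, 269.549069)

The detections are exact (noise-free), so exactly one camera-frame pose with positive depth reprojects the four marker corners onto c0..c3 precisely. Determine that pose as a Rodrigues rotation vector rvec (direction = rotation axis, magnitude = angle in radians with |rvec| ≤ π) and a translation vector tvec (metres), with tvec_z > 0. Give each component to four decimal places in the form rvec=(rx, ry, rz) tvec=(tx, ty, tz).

Intrinsics K: fx=651.0, fy=714.7, cx=329.0, cy=249.9
Marker side s = 0.138 m; corners in marker frame (Z=0):
  M0 = (-0.0690, +0.0690, 0)
  M1 = (+0.0690, +0.0690, 0)
  M2 = (+0.0690, -0.0690, 0)
  M3 = (-0.0690, -0.0690, 0)
Detected image corners:
  c0 = (407.652083, 451.876305) px
  c1 = (583.765213, 464.400219) px
  c2 = (583.382321, 271.493256) px
  c3 = (408.997454, 269.549069) px
Planar DLT: solve 8×8 A·h = b for H (H[2,2]=1):
  H  [+1068.62042 -39.65681 +493.49682]
  H  [-95.62533 +1332.02908 +363.75866]
  H  [-0.40582 -0.07258 +1.00000]
B = K⁻¹H; ‖b₁‖=1.890686, ‖b₂‖=1.890686; λ = 2/(‖b₁‖+‖b₂‖) = 0.528909, sign → tz>0 ⇒ λ=+0.528909
r₁ = λ·B[:,0] = (+0.97668,+0.00429,-0.21464); r₂ = λ·B[:,1] = (-0.01282,+0.99918,-0.03839)
r₃ = r₁×r₂ = (+0.21430,+0.04024,+0.97594); SVD([r₁ r₂ r₃]) → R = UVᵀ:
  R  [+0.97668 -0.01282 +0.21430]
  R  [+0.00429 +0.99918 +0.04024]
  R  [-0.21464 -0.03839 +0.97594]
t = (+0.13365, +0.08426, +0.52891) m
tr R = 2.951801; θ = arccos((tr R − 1)/2) = 0.219985 rad = 12.604°
axis k = ((R−Rᵀ)₃₂, (R−Rᵀ)₁₃, (R−Rᵀ)₂₁) / (2 sinθ) = (-0.180164, +0.982855, +0.039193)
rvec = θ·k = (-0.039634, +0.216214, +0.008622)

rvec=(-0.0396, 0.2162, 0.0086) tvec=(0.1336, 0.0843, 0.5289)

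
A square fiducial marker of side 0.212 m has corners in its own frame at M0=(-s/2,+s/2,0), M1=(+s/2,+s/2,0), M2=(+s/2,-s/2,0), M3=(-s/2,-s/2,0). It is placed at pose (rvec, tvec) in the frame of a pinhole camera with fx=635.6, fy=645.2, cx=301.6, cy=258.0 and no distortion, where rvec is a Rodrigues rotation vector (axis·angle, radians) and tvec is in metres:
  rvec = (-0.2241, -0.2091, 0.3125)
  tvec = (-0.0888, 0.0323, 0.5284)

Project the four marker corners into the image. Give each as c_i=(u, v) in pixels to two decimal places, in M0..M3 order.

c0=(16.66, 386.01) c1=(277.38, 462.94) c2=(345.40, 222.55) c3=(114.83, 137.24)

Intrinsics K: fx=635.6, fy=645.2, cx=301.6, cy=258.0
Marker side s = 0.212 m; corners in marker frame (Z=0):
  M0 = (-0.1060, +0.1060, 0)
  M1 = (+0.1060, +0.1060, 0)
  M2 = (+0.1060, -0.1060, 0)
  M3 = (-0.1060, -0.1060, 0)
rvec = (-0.2241, -0.2091, 0.3125), |rvec| = θ = 0.43772 rad = 25.080°
Rodrigues: sinθ=0.42388, 1−cosθ=0.09428; R = I + sinθ·[k]× + (1−cosθ)·[k]×²:
    [+0.93043 -0.27956 -0.23695]
    [+0.32567 +0.92723 +0.18486]
    [+0.16803 -0.24917 +0.95377]
t = (-0.0888, 0.0323, 0.5284) m
M0: Pc = R·M0+t = (-0.21706, +0.09607, +0.48418); u = 635.6·(-0.21706)/0.48418 + 301.6 = 16.6578, v = 645.2·(+0.09607)/0.48418 + 258.0 = 386.0138
M1: Pc = R·M1+t = (-0.01981, +0.16511, +0.51980); u = 635.6·(-0.01981)/0.51980 + 301.6 = 277.3800, v = 645.2·(+0.16511)/0.51980 + 258.0 = 462.9404
M2: Pc = R·M2+t = (+0.03946, -0.03147, +0.57262); u = 635.6·(+0.03946)/0.57262 + 301.6 = 345.3987, v = 645.2·(-0.03147)/0.57262 + 258.0 = 222.5465
M3: Pc = R·M3+t = (-0.15779, -0.10051, +0.53700); u = 635.6·(-0.15779)/0.53700 + 301.6 = 114.8349, v = 645.2·(-0.10051)/0.53700 + 258.0 = 137.2405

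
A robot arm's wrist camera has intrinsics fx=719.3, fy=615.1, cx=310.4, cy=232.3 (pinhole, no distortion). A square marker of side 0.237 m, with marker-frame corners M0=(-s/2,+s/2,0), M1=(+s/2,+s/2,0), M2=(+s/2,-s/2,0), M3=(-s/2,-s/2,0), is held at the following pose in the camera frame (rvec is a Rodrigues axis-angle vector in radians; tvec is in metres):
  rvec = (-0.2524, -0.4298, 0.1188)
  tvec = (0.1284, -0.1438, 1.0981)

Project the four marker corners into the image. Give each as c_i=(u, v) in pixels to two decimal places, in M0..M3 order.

Intrinsics K: fx=719.3, fy=615.1, cx=310.4, cy=232.3
Marker side s = 0.237 m; corners in marker frame (Z=0):
  M0 = (-0.1185, +0.1185, 0)
  M1 = (+0.1185, +0.1185, 0)
  M2 = (+0.1185, -0.1185, 0)
  M3 = (-0.1185, -0.1185, 0)
rvec = (-0.2524, -0.4298, 0.1188), |rvec| = θ = 0.51239 rad = 29.358°
Rodrigues: sinθ=0.49026, 1−cosθ=0.12843; R = I + sinθ·[k]× + (1−cosθ)·[k]×²:
    [+0.90274 -0.06061 -0.42591]
    [+0.16673 +0.96193 +0.21652]
    [+0.39657 -0.26648 +0.87848]
t = (0.1284, -0.1438, 1.0981) m
M0: Pc = R·M0+t = (+0.01424, -0.04957, +1.01953); u = 719.3·(+0.01424)/1.01953 + 310.4 = 320.4496, v = 615.1·(-0.04957)/1.01953 + 232.3 = 202.3943
M1: Pc = R·M1+t = (+0.22819, -0.01005, +1.11352); u = 719.3·(+0.22819)/1.11352 + 310.4 = 457.8059, v = 615.1·(-0.01005)/1.11352 + 232.3 = 226.7469
M2: Pc = R·M2+t = (+0.24256, -0.23803, +1.17667); u = 719.3·(+0.24256)/1.17667 + 310.4 = 458.6746, v = 615.1·(-0.23803)/1.17667 + 232.3 = 107.8701
M3: Pc = R·M3+t = (+0.02861, -0.27755, +1.08268); u = 719.3·(+0.02861)/1.08268 + 310.4 = 329.4059, v = 615.1·(-0.27755)/1.08268 + 232.3 = 74.6184

c0=(320.45, 202.39) c1=(457.81, 226.75) c2=(458.67, 107.87) c3=(329.41, 74.62)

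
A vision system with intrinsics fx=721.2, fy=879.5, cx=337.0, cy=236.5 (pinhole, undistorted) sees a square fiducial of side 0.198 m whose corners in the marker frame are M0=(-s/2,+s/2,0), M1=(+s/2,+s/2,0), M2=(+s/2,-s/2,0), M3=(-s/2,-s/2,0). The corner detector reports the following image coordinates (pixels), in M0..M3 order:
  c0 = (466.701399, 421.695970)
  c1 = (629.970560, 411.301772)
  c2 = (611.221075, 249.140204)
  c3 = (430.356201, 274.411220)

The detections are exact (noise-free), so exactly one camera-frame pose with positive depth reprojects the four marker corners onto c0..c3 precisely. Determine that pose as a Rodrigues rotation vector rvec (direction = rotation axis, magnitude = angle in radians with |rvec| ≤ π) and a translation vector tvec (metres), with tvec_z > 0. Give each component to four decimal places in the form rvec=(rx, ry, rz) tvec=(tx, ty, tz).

Intrinsics K: fx=721.2, fy=879.5, cx=337.0, cy=236.5
Marker side s = 0.198 m; corners in marker frame (Z=0):
  M0 = (-0.0990, +0.0990, 0)
  M1 = (+0.0990, +0.0990, 0)
  M2 = (+0.0990, -0.0990, 0)
  M3 = (-0.0990, -0.0990, 0)
Detected image corners:
  c0 = (466.701399, 421.695970) px
  c1 = (629.970560, 411.301772) px
  c2 = (611.221075, 249.140204) px
  c3 = (430.356201, 274.411220) px
Planar DLT: solve 8×8 A·h = b for H (H[2,2]=1):
  H  [+642.81562 +452.85759 +531.79453]
  H  [-229.77753 +977.74303 +343.97510]
  H  [-0.41837 +0.58345 +1.00000]
B = K⁻¹H; ‖b₁‖=1.174014, ‖b₂‖=1.174014; λ = 2/(‖b₁‖+‖b₂‖) = 0.851778, sign → tz>0 ⇒ λ=+0.851778
r₁ = λ·B[:,0] = (+0.92572,-0.12671,-0.35636); r₂ = λ·B[:,1] = (+0.30263,+0.81329,+0.49697)
r₃ = r₁×r₂ = (+0.22685,-0.56790,+0.79122); SVD([r₁ r₂ r₃]) → R = UVᵀ:
  R  [+0.92572 +0.30263 +0.22685]
  R  [-0.12671 +0.81329 -0.56790]
  R  [-0.35636 +0.49697 +0.79122]
t = (+0.23006, +0.10409, +0.85178) m
tr R = 2.530230; θ = arccos((tr R − 1)/2) = 0.699577 rad = 40.083°
axis k = ((R−Rᵀ)₃₂, (R−Rᵀ)₁₃, (R−Rᵀ)₂₁) / (2 sinθ) = (+0.826895, +0.452874, -0.333393)
rvec = θ·k = (+0.578476, +0.316820, -0.233234)

rvec=(0.5785, 0.3168, -0.2332) tvec=(0.2301, 0.1041, 0.8518)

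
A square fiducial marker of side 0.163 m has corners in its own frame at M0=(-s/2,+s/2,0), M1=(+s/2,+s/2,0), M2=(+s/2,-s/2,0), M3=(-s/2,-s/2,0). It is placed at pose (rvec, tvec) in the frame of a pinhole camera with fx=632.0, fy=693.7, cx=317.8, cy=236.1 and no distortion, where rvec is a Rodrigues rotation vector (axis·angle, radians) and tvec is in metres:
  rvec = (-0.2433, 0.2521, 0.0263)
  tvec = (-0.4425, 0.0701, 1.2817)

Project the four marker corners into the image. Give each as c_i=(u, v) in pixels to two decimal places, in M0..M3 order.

Intrinsics K: fx=632.0, fy=693.7, cx=317.8, cy=236.1
Marker side s = 0.163 m; corners in marker frame (Z=0):
  M0 = (-0.0815, +0.0815, 0)
  M1 = (+0.0815, +0.0815, 0)
  M2 = (+0.0815, -0.0815, 0)
  M3 = (-0.0815, -0.0815, 0)
rvec = (-0.2433, 0.2521, 0.0263), |rvec| = θ = 0.35134 rad = 20.130°
Rodrigues: sinθ=0.34416, 1−cosθ=0.06109; R = I + sinθ·[k]× + (1−cosθ)·[k]×²:
    [+0.96821 -0.05612 +0.24378]
    [-0.00459 +0.97036 +0.24161]
    [-0.25011 -0.23504 +0.93925]
t = (-0.4425, 0.0701, 1.2817) m
M0: Pc = R·M0+t = (-0.52598, +0.14956, +1.28293); u = 632.0·(-0.52598)/1.28293 + 317.8 = 58.6890, v = 693.7·(+0.14956)/1.28293 + 236.1 = 316.9689
M1: Pc = R·M1+t = (-0.36816, +0.14881, +1.24216); u = 632.0·(-0.36816)/1.24216 + 317.8 = 130.4810, v = 693.7·(+0.14881)/1.24216 + 236.1 = 319.2051
M2: Pc = R·M2+t = (-0.35902, -0.00936, +1.28047); u = 632.0·(-0.35902)/1.28047 + 317.8 = 140.6003, v = 693.7·(-0.00936)/1.28047 + 236.1 = 231.0298
M3: Pc = R·M3+t = (-0.51684, -0.00861, +1.32124); u = 632.0·(-0.51684)/1.32124 + 317.8 = 70.5778, v = 693.7·(-0.00861)/1.32124 + 236.1 = 231.5792

c0=(58.69, 316.97) c1=(130.48, 319.21) c2=(140.60, 231.03) c3=(70.58, 231.58)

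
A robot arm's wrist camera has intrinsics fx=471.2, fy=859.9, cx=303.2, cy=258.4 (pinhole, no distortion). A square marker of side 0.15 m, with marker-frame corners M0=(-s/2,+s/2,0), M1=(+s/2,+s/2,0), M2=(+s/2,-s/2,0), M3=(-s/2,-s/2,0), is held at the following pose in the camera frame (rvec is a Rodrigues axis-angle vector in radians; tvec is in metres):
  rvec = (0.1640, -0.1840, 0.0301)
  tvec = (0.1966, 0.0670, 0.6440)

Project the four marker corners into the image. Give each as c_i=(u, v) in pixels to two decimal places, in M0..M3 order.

Intrinsics K: fx=471.2, fy=859.9, cx=303.2, cy=258.4
Marker side s = 0.15 m; corners in marker frame (Z=0):
  M0 = (-0.0750, +0.0750, 0)
  M1 = (+0.0750, +0.0750, 0)
  M2 = (+0.0750, -0.0750, 0)
  M3 = (-0.0750, -0.0750, 0)
rvec = (0.1640, -0.1840, 0.0301), |rvec| = θ = 0.24831 rad = 14.227°
Rodrigues: sinθ=0.24577, 1−cosθ=0.03067; R = I + sinθ·[k]× + (1−cosθ)·[k]×²:
    [+0.98271 -0.04480 -0.17966]
    [+0.01478 +0.98617 -0.16507]
    [+0.18457 +0.15956 +0.96978]
t = (0.1966, 0.0670, 0.6440) m
M0: Pc = R·M0+t = (+0.11954, +0.13985, +0.64212); u = 471.2·(+0.11954)/0.64212 + 303.2 = 390.9177, v = 859.9·(+0.13985)/0.64212 + 258.4 = 445.6855
M1: Pc = R·M1+t = (+0.26694, +0.14207, +0.66981); u = 471.2·(+0.26694)/0.66981 + 303.2 = 490.9898, v = 859.9·(+0.14207)/0.66981 + 258.4 = 440.7907
M2: Pc = R·M2+t = (+0.27366, -0.00585, +0.64588); u = 471.2·(+0.27366)/0.64588 + 303.2 = 502.8517, v = 859.9·(-0.00585)/0.64588 + 258.4 = 250.6059
M3: Pc = R·M3+t = (+0.12626, -0.00807, +0.61819); u = 471.2·(+0.12626)/0.61819 + 303.2 = 399.4363, v = 859.9·(-0.00807)/0.61819 + 258.4 = 247.1728

c0=(390.92, 445.69) c1=(490.99, 440.79) c2=(502.85, 250.61) c3=(399.44, 247.17)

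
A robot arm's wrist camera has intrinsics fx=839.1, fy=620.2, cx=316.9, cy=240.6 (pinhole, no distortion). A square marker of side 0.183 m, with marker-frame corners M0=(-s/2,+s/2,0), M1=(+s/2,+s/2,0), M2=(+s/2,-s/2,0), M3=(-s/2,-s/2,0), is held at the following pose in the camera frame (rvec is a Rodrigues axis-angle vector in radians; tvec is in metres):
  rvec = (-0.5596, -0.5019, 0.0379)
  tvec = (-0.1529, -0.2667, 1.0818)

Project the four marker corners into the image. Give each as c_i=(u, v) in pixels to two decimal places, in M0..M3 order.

Intrinsics K: fx=839.1, fy=620.2, cx=316.9, cy=240.6
Marker side s = 0.183 m; corners in marker frame (Z=0):
  M0 = (-0.0915, +0.0915, 0)
  M1 = (+0.0915, +0.0915, 0)
  M2 = (+0.0915, -0.0915, 0)
  M3 = (-0.0915, -0.0915, 0)
rvec = (-0.5596, -0.5019, 0.0379), |rvec| = θ = 0.75266 rad = 43.124°
Rodrigues: sinθ=0.68358, 1−cosθ=0.27012; R = I + sinθ·[k]× + (1−cosθ)·[k]×²:
    [+0.87920 +0.09950 -0.46595]
    [+0.16835 +0.84999 +0.49917]
    [+0.44572 -0.51731 +0.73056]
t = (-0.1529, -0.2667, 1.0818) m
M0: Pc = R·M0+t = (-0.22424, -0.20433, +0.99368); u = 839.1·(-0.22424)/0.99368 + 316.9 = 127.5422, v = 620.2·(-0.20433)/0.99368 + 240.6 = 113.0691
M1: Pc = R·M1+t = (-0.06335, -0.17352, +1.07525); u = 839.1·(-0.06335)/1.07525 + 316.9 = 267.4641, v = 620.2·(-0.17352)/1.07525 + 240.6 = 140.5132
M2: Pc = R·M2+t = (-0.08156, -0.32907, +1.16992); u = 839.1·(-0.08156)/1.16992 + 316.9 = 258.4041, v = 620.2·(-0.32907)/1.16992 + 240.6 = 66.1523
M3: Pc = R·M3+t = (-0.24245, -0.35988, +1.08835); u = 839.1·(-0.24245)/1.08835 + 316.9 = 129.9741, v = 620.2·(-0.35988)/1.08835 + 240.6 = 35.5223

c0=(127.54, 113.07) c1=(267.46, 140.51) c2=(258.40, 66.15) c3=(129.97, 35.52)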